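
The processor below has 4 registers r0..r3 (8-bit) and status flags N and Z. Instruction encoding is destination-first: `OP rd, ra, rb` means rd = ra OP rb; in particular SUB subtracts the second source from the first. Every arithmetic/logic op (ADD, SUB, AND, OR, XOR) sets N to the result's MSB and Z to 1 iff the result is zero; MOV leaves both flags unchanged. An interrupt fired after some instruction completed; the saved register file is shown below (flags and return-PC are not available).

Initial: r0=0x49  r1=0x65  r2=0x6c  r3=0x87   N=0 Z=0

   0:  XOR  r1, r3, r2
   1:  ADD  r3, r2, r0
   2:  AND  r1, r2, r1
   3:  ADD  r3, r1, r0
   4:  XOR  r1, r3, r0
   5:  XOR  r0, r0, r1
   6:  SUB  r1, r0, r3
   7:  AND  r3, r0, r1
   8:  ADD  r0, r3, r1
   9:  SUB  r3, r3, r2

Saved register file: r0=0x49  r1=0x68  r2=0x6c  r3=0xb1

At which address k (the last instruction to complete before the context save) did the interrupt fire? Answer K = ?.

K = 3

after  0: r0=0x49 r1=0xeb r2=0x6c r3=0x87  N=1 Z=0
after  1: r0=0x49 r1=0xeb r2=0x6c r3=0xb5  N=1 Z=0
after  2: r0=0x49 r1=0x68 r2=0x6c r3=0xb5  N=0 Z=0
after  3: r0=0x49 r1=0x68 r2=0x6c r3=0xb1  N=1 Z=0
-- IRQ taken; context saved, return-PC = 4 --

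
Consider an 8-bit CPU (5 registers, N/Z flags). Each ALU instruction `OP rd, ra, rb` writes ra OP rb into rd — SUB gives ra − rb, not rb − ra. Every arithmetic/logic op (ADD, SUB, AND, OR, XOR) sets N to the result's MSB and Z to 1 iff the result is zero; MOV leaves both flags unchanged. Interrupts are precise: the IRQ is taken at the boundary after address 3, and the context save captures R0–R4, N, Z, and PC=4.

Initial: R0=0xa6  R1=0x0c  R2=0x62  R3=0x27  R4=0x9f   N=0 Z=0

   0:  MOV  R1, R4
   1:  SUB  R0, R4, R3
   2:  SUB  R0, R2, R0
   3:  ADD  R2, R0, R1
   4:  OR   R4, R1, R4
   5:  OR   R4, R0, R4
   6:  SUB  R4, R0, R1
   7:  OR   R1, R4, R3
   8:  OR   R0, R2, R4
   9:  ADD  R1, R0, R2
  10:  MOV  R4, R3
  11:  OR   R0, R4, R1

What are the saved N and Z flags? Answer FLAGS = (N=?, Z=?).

after  0: R0=0xa6 R1=0x9f R2=0x62 R3=0x27 R4=0x9f  N=0 Z=0
after  1: R0=0x78 R1=0x9f R2=0x62 R3=0x27 R4=0x9f  N=0 Z=0
after  2: R0=0xea R1=0x9f R2=0x62 R3=0x27 R4=0x9f  N=1 Z=0
after  3: R0=0xea R1=0x9f R2=0x89 R3=0x27 R4=0x9f  N=1 Z=0
-- IRQ taken; context saved, return-PC = 4 --

FLAGS = (N=1, Z=0)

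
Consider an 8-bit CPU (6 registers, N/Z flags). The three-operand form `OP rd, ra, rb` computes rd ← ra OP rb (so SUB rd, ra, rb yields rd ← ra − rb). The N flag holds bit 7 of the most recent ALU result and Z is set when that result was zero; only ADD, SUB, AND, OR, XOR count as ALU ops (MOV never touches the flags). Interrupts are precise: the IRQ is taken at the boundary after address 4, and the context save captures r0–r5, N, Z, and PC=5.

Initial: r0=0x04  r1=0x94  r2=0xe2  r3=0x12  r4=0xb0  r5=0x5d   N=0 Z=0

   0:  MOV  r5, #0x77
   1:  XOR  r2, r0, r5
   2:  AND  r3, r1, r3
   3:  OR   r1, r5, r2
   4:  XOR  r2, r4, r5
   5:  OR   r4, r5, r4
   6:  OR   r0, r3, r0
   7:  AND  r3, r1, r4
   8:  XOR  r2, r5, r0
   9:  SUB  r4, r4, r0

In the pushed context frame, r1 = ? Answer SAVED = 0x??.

SAVED = 0x77

after  0: r0=0x04 r1=0x94 r2=0xe2 r3=0x12 r4=0xb0 r5=0x77  N=0 Z=0
after  1: r0=0x04 r1=0x94 r2=0x73 r3=0x12 r4=0xb0 r5=0x77  N=0 Z=0
after  2: r0=0x04 r1=0x94 r2=0x73 r3=0x10 r4=0xb0 r5=0x77  N=0 Z=0
after  3: r0=0x04 r1=0x77 r2=0x73 r3=0x10 r4=0xb0 r5=0x77  N=0 Z=0
after  4: r0=0x04 r1=0x77 r2=0xc7 r3=0x10 r4=0xb0 r5=0x77  N=1 Z=0
-- IRQ taken; context saved, return-PC = 5 --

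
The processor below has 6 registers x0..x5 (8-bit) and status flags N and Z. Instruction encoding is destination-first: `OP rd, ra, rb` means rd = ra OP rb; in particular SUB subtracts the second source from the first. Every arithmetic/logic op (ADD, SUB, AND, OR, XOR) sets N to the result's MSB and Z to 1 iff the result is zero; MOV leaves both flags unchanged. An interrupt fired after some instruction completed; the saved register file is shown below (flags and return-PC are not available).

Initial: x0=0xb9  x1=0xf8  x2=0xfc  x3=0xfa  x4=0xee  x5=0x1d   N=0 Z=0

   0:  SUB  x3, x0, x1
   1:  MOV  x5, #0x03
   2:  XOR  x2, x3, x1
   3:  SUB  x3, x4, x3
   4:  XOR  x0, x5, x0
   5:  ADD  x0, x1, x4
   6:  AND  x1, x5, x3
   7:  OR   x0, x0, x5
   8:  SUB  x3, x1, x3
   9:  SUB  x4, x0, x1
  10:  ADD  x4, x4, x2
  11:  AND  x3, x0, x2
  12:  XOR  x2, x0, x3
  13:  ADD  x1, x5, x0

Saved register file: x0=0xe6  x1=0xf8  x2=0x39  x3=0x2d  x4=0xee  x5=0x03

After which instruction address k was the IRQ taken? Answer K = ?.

after  0: x0=0xb9 x1=0xf8 x2=0xfc x3=0xc1 x4=0xee x5=0x1d  N=1 Z=0
after  1: x0=0xb9 x1=0xf8 x2=0xfc x3=0xc1 x4=0xee x5=0x03  N=1 Z=0
after  2: x0=0xb9 x1=0xf8 x2=0x39 x3=0xc1 x4=0xee x5=0x03  N=0 Z=0
after  3: x0=0xb9 x1=0xf8 x2=0x39 x3=0x2d x4=0xee x5=0x03  N=0 Z=0
after  4: x0=0xba x1=0xf8 x2=0x39 x3=0x2d x4=0xee x5=0x03  N=1 Z=0
after  5: x0=0xe6 x1=0xf8 x2=0x39 x3=0x2d x4=0xee x5=0x03  N=1 Z=0
-- IRQ taken; context saved, return-PC = 6 --

K = 5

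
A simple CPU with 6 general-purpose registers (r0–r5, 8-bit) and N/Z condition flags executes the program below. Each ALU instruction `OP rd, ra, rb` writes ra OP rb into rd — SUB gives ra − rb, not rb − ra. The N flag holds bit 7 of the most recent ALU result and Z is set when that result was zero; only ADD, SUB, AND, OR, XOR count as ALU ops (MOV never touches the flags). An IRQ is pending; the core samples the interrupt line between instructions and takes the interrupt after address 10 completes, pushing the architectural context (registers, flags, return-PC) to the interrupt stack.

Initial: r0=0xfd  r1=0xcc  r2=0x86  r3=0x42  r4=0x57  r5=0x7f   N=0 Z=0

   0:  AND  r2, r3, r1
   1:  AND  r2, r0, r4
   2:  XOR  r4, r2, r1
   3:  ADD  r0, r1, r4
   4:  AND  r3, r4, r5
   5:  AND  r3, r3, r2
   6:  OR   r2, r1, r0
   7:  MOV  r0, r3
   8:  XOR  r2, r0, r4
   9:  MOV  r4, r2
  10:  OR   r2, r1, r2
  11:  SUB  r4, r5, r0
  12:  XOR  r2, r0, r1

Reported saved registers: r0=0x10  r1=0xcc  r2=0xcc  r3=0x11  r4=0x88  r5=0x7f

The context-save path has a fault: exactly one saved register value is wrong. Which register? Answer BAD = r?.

after  0: r0=0xfd r1=0xcc r2=0x40 r3=0x42 r4=0x57 r5=0x7f  N=0 Z=0
after  1: r0=0xfd r1=0xcc r2=0x55 r3=0x42 r4=0x57 r5=0x7f  N=0 Z=0
after  2: r0=0xfd r1=0xcc r2=0x55 r3=0x42 r4=0x99 r5=0x7f  N=1 Z=0
after  3: r0=0x65 r1=0xcc r2=0x55 r3=0x42 r4=0x99 r5=0x7f  N=0 Z=0
after  4: r0=0x65 r1=0xcc r2=0x55 r3=0x19 r4=0x99 r5=0x7f  N=0 Z=0
after  5: r0=0x65 r1=0xcc r2=0x55 r3=0x11 r4=0x99 r5=0x7f  N=0 Z=0
after  6: r0=0x65 r1=0xcc r2=0xed r3=0x11 r4=0x99 r5=0x7f  N=1 Z=0
after  7: r0=0x11 r1=0xcc r2=0xed r3=0x11 r4=0x99 r5=0x7f  N=1 Z=0
after  8: r0=0x11 r1=0xcc r2=0x88 r3=0x11 r4=0x99 r5=0x7f  N=1 Z=0
after  9: r0=0x11 r1=0xcc r2=0x88 r3=0x11 r4=0x88 r5=0x7f  N=1 Z=0
after 10: r0=0x11 r1=0xcc r2=0xcc r3=0x11 r4=0x88 r5=0x7f  N=1 Z=0
-- IRQ taken; context saved, return-PC = 11 --
mismatch: r0: reported 0x10 vs actual 0x11

BAD = r0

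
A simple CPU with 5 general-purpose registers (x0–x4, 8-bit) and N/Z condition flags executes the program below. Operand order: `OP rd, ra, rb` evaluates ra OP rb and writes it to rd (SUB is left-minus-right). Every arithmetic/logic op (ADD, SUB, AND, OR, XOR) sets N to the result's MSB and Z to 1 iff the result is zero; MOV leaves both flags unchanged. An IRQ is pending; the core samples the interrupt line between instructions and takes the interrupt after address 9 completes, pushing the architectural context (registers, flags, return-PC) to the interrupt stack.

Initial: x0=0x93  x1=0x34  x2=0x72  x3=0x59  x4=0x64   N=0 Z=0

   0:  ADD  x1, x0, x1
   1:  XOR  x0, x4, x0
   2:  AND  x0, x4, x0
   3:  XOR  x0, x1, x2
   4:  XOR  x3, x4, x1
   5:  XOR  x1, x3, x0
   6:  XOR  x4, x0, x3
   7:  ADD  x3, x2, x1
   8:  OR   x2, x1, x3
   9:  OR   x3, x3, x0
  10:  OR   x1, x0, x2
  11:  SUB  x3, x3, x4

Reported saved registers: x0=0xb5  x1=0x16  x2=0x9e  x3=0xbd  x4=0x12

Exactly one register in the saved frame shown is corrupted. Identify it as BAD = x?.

BAD = x4

after  0: x0=0x93 x1=0xc7 x2=0x72 x3=0x59 x4=0x64  N=1 Z=0
after  1: x0=0xf7 x1=0xc7 x2=0x72 x3=0x59 x4=0x64  N=1 Z=0
after  2: x0=0x64 x1=0xc7 x2=0x72 x3=0x59 x4=0x64  N=0 Z=0
after  3: x0=0xb5 x1=0xc7 x2=0x72 x3=0x59 x4=0x64  N=1 Z=0
after  4: x0=0xb5 x1=0xc7 x2=0x72 x3=0xa3 x4=0x64  N=1 Z=0
after  5: x0=0xb5 x1=0x16 x2=0x72 x3=0xa3 x4=0x64  N=0 Z=0
after  6: x0=0xb5 x1=0x16 x2=0x72 x3=0xa3 x4=0x16  N=0 Z=0
after  7: x0=0xb5 x1=0x16 x2=0x72 x3=0x88 x4=0x16  N=1 Z=0
after  8: x0=0xb5 x1=0x16 x2=0x9e x3=0x88 x4=0x16  N=1 Z=0
after  9: x0=0xb5 x1=0x16 x2=0x9e x3=0xbd x4=0x16  N=1 Z=0
-- IRQ taken; context saved, return-PC = 10 --
mismatch: x4: reported 0x12 vs actual 0x16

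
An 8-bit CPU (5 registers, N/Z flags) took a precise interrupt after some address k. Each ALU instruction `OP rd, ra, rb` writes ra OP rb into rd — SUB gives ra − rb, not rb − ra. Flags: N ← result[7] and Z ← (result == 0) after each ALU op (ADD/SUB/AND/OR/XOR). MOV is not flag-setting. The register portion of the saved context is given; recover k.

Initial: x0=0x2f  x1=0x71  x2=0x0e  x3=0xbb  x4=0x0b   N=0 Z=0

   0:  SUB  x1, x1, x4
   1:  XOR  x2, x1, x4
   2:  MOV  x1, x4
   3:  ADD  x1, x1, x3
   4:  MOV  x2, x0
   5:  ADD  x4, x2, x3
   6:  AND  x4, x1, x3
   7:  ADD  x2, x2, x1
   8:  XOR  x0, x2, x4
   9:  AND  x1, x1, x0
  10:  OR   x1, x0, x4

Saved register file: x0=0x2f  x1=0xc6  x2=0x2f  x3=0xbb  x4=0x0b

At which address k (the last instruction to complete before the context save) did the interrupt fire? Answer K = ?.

K = 4

after  0: x0=0x2f x1=0x66 x2=0x0e x3=0xbb x4=0x0b  N=0 Z=0
after  1: x0=0x2f x1=0x66 x2=0x6d x3=0xbb x4=0x0b  N=0 Z=0
after  2: x0=0x2f x1=0x0b x2=0x6d x3=0xbb x4=0x0b  N=0 Z=0
after  3: x0=0x2f x1=0xc6 x2=0x6d x3=0xbb x4=0x0b  N=1 Z=0
after  4: x0=0x2f x1=0xc6 x2=0x2f x3=0xbb x4=0x0b  N=1 Z=0
-- IRQ taken; context saved, return-PC = 5 --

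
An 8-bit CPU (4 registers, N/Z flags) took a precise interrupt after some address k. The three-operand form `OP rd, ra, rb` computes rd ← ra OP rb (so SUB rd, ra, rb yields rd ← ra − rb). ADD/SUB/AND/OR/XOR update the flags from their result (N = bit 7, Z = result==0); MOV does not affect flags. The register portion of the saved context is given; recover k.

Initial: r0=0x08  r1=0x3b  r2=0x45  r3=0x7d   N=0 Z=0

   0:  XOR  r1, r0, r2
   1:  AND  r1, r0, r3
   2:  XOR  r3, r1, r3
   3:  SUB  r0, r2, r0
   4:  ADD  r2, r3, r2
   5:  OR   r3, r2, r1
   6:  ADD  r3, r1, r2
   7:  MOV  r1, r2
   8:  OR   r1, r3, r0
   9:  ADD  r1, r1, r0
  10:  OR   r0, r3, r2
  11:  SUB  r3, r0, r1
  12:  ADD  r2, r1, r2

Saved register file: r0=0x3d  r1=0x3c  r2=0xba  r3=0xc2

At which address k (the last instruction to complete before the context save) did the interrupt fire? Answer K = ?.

after  0: r0=0x08 r1=0x4d r2=0x45 r3=0x7d  N=0 Z=0
after  1: r0=0x08 r1=0x08 r2=0x45 r3=0x7d  N=0 Z=0
after  2: r0=0x08 r1=0x08 r2=0x45 r3=0x75  N=0 Z=0
after  3: r0=0x3d r1=0x08 r2=0x45 r3=0x75  N=0 Z=0
after  4: r0=0x3d r1=0x08 r2=0xba r3=0x75  N=1 Z=0
after  5: r0=0x3d r1=0x08 r2=0xba r3=0xba  N=1 Z=0
after  6: r0=0x3d r1=0x08 r2=0xba r3=0xc2  N=1 Z=0
after  7: r0=0x3d r1=0xba r2=0xba r3=0xc2  N=1 Z=0
after  8: r0=0x3d r1=0xff r2=0xba r3=0xc2  N=1 Z=0
after  9: r0=0x3d r1=0x3c r2=0xba r3=0xc2  N=0 Z=0
-- IRQ taken; context saved, return-PC = 10 --

K = 9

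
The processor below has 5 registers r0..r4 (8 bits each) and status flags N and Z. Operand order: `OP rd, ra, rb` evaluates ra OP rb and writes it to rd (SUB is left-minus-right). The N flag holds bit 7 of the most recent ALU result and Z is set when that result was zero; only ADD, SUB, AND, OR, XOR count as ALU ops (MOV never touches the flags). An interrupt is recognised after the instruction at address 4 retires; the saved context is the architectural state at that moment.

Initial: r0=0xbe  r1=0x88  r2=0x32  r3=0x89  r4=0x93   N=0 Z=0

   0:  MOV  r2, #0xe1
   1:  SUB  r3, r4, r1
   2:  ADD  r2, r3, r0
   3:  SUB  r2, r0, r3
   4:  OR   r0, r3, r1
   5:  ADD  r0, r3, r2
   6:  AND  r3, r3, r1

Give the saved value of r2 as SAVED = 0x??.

SAVED = 0xb3

after  0: r0=0xbe r1=0x88 r2=0xe1 r3=0x89 r4=0x93  N=0 Z=0
after  1: r0=0xbe r1=0x88 r2=0xe1 r3=0x0b r4=0x93  N=0 Z=0
after  2: r0=0xbe r1=0x88 r2=0xc9 r3=0x0b r4=0x93  N=1 Z=0
after  3: r0=0xbe r1=0x88 r2=0xb3 r3=0x0b r4=0x93  N=1 Z=0
after  4: r0=0x8b r1=0x88 r2=0xb3 r3=0x0b r4=0x93  N=1 Z=0
-- IRQ taken; context saved, return-PC = 5 --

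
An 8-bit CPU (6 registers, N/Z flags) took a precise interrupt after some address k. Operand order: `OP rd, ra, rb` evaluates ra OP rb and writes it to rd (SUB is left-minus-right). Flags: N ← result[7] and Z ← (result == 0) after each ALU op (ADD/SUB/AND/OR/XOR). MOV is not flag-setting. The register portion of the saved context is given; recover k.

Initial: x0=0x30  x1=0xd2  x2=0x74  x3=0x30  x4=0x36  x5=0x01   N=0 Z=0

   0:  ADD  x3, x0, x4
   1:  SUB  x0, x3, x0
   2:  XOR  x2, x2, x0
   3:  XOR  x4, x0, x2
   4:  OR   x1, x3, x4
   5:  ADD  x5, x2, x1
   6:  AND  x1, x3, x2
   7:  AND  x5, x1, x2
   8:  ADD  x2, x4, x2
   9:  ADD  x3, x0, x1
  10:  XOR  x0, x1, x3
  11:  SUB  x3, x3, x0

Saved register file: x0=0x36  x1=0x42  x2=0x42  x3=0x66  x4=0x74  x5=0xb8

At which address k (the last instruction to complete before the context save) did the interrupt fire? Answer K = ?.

K = 6

after  0: x0=0x30 x1=0xd2 x2=0x74 x3=0x66 x4=0x36 x5=0x01  N=0 Z=0
after  1: x0=0x36 x1=0xd2 x2=0x74 x3=0x66 x4=0x36 x5=0x01  N=0 Z=0
after  2: x0=0x36 x1=0xd2 x2=0x42 x3=0x66 x4=0x36 x5=0x01  N=0 Z=0
after  3: x0=0x36 x1=0xd2 x2=0x42 x3=0x66 x4=0x74 x5=0x01  N=0 Z=0
after  4: x0=0x36 x1=0x76 x2=0x42 x3=0x66 x4=0x74 x5=0x01  N=0 Z=0
after  5: x0=0x36 x1=0x76 x2=0x42 x3=0x66 x4=0x74 x5=0xb8  N=1 Z=0
after  6: x0=0x36 x1=0x42 x2=0x42 x3=0x66 x4=0x74 x5=0xb8  N=0 Z=0
-- IRQ taken; context saved, return-PC = 7 --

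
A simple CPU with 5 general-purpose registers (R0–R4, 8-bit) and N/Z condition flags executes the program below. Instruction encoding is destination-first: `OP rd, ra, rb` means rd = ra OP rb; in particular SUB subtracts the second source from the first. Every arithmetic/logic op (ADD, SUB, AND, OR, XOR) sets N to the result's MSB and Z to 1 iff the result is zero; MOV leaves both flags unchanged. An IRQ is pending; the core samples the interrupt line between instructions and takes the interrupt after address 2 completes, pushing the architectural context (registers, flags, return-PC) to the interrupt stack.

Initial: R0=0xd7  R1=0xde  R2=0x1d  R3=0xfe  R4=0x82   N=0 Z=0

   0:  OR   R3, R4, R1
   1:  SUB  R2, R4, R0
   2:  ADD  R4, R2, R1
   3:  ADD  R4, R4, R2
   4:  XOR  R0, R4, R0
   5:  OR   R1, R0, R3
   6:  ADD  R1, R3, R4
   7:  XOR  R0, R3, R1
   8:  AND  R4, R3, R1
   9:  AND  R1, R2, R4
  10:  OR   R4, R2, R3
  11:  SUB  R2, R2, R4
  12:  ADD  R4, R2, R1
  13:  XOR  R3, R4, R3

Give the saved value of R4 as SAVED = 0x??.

after  0: R0=0xd7 R1=0xde R2=0x1d R3=0xde R4=0x82  N=1 Z=0
after  1: R0=0xd7 R1=0xde R2=0xab R3=0xde R4=0x82  N=1 Z=0
after  2: R0=0xd7 R1=0xde R2=0xab R3=0xde R4=0x89  N=1 Z=0
-- IRQ taken; context saved, return-PC = 3 --

SAVED = 0x89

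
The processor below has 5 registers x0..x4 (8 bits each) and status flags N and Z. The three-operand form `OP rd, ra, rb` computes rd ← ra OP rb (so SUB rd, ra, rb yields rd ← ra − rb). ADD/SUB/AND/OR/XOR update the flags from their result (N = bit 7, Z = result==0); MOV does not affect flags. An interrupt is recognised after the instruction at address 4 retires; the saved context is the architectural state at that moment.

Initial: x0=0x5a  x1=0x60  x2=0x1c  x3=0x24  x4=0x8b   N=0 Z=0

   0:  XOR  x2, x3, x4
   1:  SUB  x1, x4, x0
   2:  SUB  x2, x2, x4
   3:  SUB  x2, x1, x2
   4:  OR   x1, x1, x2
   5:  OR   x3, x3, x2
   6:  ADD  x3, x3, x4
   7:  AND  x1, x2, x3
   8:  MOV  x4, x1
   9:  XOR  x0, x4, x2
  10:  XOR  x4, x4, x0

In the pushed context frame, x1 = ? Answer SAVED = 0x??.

after  0: x0=0x5a x1=0x60 x2=0xaf x3=0x24 x4=0x8b  N=1 Z=0
after  1: x0=0x5a x1=0x31 x2=0xaf x3=0x24 x4=0x8b  N=0 Z=0
after  2: x0=0x5a x1=0x31 x2=0x24 x3=0x24 x4=0x8b  N=0 Z=0
after  3: x0=0x5a x1=0x31 x2=0x0d x3=0x24 x4=0x8b  N=0 Z=0
after  4: x0=0x5a x1=0x3d x2=0x0d x3=0x24 x4=0x8b  N=0 Z=0
-- IRQ taken; context saved, return-PC = 5 --

SAVED = 0x3d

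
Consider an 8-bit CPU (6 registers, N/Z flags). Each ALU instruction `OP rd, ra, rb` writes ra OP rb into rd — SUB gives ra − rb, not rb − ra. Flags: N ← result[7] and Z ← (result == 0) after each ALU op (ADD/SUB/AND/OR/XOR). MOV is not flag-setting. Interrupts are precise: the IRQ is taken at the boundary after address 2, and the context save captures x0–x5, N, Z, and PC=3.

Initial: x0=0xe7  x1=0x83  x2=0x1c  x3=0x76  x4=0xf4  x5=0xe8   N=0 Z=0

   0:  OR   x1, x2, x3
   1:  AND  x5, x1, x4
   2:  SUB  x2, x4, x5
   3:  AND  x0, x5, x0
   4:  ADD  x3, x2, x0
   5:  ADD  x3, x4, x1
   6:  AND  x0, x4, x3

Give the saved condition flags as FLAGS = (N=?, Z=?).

FLAGS = (N=1, Z=0)

after  0: x0=0xe7 x1=0x7e x2=0x1c x3=0x76 x4=0xf4 x5=0xe8  N=0 Z=0
after  1: x0=0xe7 x1=0x7e x2=0x1c x3=0x76 x4=0xf4 x5=0x74  N=0 Z=0
after  2: x0=0xe7 x1=0x7e x2=0x80 x3=0x76 x4=0xf4 x5=0x74  N=1 Z=0
-- IRQ taken; context saved, return-PC = 3 --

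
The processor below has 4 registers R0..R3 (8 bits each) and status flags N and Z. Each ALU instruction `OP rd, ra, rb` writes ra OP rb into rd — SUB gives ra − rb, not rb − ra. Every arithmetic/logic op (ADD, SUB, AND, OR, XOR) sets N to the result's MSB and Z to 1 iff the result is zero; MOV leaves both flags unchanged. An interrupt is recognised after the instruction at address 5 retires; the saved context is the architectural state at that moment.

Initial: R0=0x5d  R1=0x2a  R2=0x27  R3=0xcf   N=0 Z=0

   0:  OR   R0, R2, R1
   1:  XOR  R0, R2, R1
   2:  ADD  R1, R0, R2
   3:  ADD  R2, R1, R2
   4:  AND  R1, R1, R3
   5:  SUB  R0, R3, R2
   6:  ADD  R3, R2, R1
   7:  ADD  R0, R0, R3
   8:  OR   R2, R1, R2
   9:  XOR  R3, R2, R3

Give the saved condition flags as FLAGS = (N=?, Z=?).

FLAGS = (N=0, Z=0)

after  0: R0=0x2f R1=0x2a R2=0x27 R3=0xcf  N=0 Z=0
after  1: R0=0x0d R1=0x2a R2=0x27 R3=0xcf  N=0 Z=0
after  2: R0=0x0d R1=0x34 R2=0x27 R3=0xcf  N=0 Z=0
after  3: R0=0x0d R1=0x34 R2=0x5b R3=0xcf  N=0 Z=0
after  4: R0=0x0d R1=0x04 R2=0x5b R3=0xcf  N=0 Z=0
after  5: R0=0x74 R1=0x04 R2=0x5b R3=0xcf  N=0 Z=0
-- IRQ taken; context saved, return-PC = 6 --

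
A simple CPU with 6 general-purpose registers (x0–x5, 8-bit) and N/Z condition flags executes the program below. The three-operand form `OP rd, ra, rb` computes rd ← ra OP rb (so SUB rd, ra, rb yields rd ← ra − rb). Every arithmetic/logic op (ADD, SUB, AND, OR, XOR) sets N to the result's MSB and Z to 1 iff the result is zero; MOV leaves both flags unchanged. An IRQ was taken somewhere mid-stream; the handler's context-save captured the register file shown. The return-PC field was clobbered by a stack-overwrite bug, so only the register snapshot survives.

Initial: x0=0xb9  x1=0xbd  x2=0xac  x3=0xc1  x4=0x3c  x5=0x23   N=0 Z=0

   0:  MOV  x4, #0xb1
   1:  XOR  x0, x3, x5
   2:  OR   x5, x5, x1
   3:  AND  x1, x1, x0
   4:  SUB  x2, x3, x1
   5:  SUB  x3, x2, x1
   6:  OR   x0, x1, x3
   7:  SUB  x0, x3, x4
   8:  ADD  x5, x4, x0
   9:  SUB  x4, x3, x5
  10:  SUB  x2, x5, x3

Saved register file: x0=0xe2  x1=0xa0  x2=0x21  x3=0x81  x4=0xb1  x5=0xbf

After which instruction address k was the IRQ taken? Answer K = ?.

after  0: x0=0xb9 x1=0xbd x2=0xac x3=0xc1 x4=0xb1 x5=0x23  N=0 Z=0
after  1: x0=0xe2 x1=0xbd x2=0xac x3=0xc1 x4=0xb1 x5=0x23  N=1 Z=0
after  2: x0=0xe2 x1=0xbd x2=0xac x3=0xc1 x4=0xb1 x5=0xbf  N=1 Z=0
after  3: x0=0xe2 x1=0xa0 x2=0xac x3=0xc1 x4=0xb1 x5=0xbf  N=1 Z=0
after  4: x0=0xe2 x1=0xa0 x2=0x21 x3=0xc1 x4=0xb1 x5=0xbf  N=0 Z=0
after  5: x0=0xe2 x1=0xa0 x2=0x21 x3=0x81 x4=0xb1 x5=0xbf  N=1 Z=0
-- IRQ taken; context saved, return-PC = 6 --

K = 5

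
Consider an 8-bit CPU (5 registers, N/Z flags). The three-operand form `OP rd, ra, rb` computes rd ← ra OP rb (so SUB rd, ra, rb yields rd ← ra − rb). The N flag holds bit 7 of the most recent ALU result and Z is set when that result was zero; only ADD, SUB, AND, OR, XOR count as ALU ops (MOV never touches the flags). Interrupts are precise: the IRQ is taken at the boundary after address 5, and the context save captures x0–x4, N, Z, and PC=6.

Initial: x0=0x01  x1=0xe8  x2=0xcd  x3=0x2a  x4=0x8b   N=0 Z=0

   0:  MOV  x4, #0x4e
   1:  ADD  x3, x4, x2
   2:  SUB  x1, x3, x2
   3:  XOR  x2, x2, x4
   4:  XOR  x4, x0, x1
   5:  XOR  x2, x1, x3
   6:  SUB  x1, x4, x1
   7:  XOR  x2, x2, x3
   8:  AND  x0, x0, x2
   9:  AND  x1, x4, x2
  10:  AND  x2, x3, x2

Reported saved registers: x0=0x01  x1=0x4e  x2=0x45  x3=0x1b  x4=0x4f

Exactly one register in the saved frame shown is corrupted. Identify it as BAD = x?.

BAD = x2

after  0: x0=0x01 x1=0xe8 x2=0xcd x3=0x2a x4=0x4e  N=0 Z=0
after  1: x0=0x01 x1=0xe8 x2=0xcd x3=0x1b x4=0x4e  N=0 Z=0
after  2: x0=0x01 x1=0x4e x2=0xcd x3=0x1b x4=0x4e  N=0 Z=0
after  3: x0=0x01 x1=0x4e x2=0x83 x3=0x1b x4=0x4e  N=1 Z=0
after  4: x0=0x01 x1=0x4e x2=0x83 x3=0x1b x4=0x4f  N=0 Z=0
after  5: x0=0x01 x1=0x4e x2=0x55 x3=0x1b x4=0x4f  N=0 Z=0
-- IRQ taken; context saved, return-PC = 6 --
mismatch: x2: reported 0x45 vs actual 0x55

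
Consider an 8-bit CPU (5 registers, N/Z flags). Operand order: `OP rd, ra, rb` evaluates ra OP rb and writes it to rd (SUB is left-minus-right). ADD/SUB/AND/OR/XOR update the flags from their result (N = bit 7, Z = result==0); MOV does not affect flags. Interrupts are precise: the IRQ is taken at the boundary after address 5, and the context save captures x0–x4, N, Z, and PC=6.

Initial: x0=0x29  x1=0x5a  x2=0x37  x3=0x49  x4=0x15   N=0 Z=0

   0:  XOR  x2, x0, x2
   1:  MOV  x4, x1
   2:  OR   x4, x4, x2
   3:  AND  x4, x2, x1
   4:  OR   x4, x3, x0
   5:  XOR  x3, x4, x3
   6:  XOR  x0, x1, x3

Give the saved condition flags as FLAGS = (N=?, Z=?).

FLAGS = (N=0, Z=0)

after  0: x0=0x29 x1=0x5a x2=0x1e x3=0x49 x4=0x15  N=0 Z=0
after  1: x0=0x29 x1=0x5a x2=0x1e x3=0x49 x4=0x5a  N=0 Z=0
after  2: x0=0x29 x1=0x5a x2=0x1e x3=0x49 x4=0x5e  N=0 Z=0
after  3: x0=0x29 x1=0x5a x2=0x1e x3=0x49 x4=0x1a  N=0 Z=0
after  4: x0=0x29 x1=0x5a x2=0x1e x3=0x49 x4=0x69  N=0 Z=0
after  5: x0=0x29 x1=0x5a x2=0x1e x3=0x20 x4=0x69  N=0 Z=0
-- IRQ taken; context saved, return-PC = 6 --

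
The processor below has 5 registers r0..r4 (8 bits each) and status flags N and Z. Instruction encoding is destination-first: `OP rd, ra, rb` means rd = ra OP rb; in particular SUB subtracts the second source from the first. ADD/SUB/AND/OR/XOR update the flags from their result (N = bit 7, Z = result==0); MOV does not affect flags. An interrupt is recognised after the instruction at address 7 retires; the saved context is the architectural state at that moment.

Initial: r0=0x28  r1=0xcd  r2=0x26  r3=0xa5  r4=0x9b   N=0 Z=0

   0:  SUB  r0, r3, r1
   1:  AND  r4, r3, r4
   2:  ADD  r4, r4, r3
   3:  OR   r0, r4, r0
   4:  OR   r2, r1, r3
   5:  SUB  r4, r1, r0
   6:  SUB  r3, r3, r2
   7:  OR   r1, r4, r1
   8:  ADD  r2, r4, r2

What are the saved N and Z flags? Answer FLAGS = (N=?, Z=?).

after  0: r0=0xd8 r1=0xcd r2=0x26 r3=0xa5 r4=0x9b  N=1 Z=0
after  1: r0=0xd8 r1=0xcd r2=0x26 r3=0xa5 r4=0x81  N=1 Z=0
after  2: r0=0xd8 r1=0xcd r2=0x26 r3=0xa5 r4=0x26  N=0 Z=0
after  3: r0=0xfe r1=0xcd r2=0x26 r3=0xa5 r4=0x26  N=1 Z=0
after  4: r0=0xfe r1=0xcd r2=0xed r3=0xa5 r4=0x26  N=1 Z=0
after  5: r0=0xfe r1=0xcd r2=0xed r3=0xa5 r4=0xcf  N=1 Z=0
after  6: r0=0xfe r1=0xcd r2=0xed r3=0xb8 r4=0xcf  N=1 Z=0
after  7: r0=0xfe r1=0xcf r2=0xed r3=0xb8 r4=0xcf  N=1 Z=0
-- IRQ taken; context saved, return-PC = 8 --

FLAGS = (N=1, Z=0)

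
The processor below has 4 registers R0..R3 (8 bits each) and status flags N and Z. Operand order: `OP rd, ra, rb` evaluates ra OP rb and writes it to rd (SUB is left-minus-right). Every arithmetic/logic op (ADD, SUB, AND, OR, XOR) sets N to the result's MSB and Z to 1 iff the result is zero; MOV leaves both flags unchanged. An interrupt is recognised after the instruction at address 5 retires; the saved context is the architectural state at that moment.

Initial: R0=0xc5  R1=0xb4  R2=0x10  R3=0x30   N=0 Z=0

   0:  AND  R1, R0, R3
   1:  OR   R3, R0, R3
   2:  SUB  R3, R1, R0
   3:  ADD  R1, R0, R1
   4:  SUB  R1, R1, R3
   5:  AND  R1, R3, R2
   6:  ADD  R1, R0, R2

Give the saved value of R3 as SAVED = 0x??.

after  0: R0=0xc5 R1=0x00 R2=0x10 R3=0x30  N=0 Z=1
after  1: R0=0xc5 R1=0x00 R2=0x10 R3=0xf5  N=1 Z=0
after  2: R0=0xc5 R1=0x00 R2=0x10 R3=0x3b  N=0 Z=0
after  3: R0=0xc5 R1=0xc5 R2=0x10 R3=0x3b  N=1 Z=0
after  4: R0=0xc5 R1=0x8a R2=0x10 R3=0x3b  N=1 Z=0
after  5: R0=0xc5 R1=0x10 R2=0x10 R3=0x3b  N=0 Z=0
-- IRQ taken; context saved, return-PC = 6 --

SAVED = 0x3b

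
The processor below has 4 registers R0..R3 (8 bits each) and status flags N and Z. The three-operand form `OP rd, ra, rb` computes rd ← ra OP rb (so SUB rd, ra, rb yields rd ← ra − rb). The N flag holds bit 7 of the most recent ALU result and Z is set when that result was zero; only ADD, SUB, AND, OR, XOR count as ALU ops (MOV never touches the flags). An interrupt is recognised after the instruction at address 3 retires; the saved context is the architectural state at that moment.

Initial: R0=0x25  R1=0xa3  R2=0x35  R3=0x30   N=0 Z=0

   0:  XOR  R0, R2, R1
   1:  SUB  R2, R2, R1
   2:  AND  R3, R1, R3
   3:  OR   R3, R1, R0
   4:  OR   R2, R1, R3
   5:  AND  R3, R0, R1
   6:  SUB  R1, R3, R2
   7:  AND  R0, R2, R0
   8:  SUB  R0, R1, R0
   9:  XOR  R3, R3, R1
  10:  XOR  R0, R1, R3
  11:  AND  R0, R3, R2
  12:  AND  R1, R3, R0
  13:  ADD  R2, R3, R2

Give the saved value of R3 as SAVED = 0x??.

SAVED = 0xb7

after  0: R0=0x96 R1=0xa3 R2=0x35 R3=0x30  N=1 Z=0
after  1: R0=0x96 R1=0xa3 R2=0x92 R3=0x30  N=1 Z=0
after  2: R0=0x96 R1=0xa3 R2=0x92 R3=0x20  N=0 Z=0
after  3: R0=0x96 R1=0xa3 R2=0x92 R3=0xb7  N=1 Z=0
-- IRQ taken; context saved, return-PC = 4 --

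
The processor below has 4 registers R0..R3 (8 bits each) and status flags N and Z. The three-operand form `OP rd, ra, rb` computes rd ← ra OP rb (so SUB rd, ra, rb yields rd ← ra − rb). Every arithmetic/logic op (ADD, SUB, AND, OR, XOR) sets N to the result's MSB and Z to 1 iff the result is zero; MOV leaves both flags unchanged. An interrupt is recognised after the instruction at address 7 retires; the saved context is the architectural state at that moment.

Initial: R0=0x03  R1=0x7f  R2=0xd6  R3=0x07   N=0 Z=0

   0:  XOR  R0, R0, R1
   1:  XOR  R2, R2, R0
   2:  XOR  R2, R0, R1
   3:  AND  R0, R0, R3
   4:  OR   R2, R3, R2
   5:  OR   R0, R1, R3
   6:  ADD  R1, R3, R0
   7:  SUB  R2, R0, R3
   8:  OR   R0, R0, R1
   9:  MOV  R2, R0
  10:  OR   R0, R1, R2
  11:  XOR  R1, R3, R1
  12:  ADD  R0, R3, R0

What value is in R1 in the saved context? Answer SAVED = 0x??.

SAVED = 0x86

after  0: R0=0x7c R1=0x7f R2=0xd6 R3=0x07  N=0 Z=0
after  1: R0=0x7c R1=0x7f R2=0xaa R3=0x07  N=1 Z=0
after  2: R0=0x7c R1=0x7f R2=0x03 R3=0x07  N=0 Z=0
after  3: R0=0x04 R1=0x7f R2=0x03 R3=0x07  N=0 Z=0
after  4: R0=0x04 R1=0x7f R2=0x07 R3=0x07  N=0 Z=0
after  5: R0=0x7f R1=0x7f R2=0x07 R3=0x07  N=0 Z=0
after  6: R0=0x7f R1=0x86 R2=0x07 R3=0x07  N=1 Z=0
after  7: R0=0x7f R1=0x86 R2=0x78 R3=0x07  N=0 Z=0
-- IRQ taken; context saved, return-PC = 8 --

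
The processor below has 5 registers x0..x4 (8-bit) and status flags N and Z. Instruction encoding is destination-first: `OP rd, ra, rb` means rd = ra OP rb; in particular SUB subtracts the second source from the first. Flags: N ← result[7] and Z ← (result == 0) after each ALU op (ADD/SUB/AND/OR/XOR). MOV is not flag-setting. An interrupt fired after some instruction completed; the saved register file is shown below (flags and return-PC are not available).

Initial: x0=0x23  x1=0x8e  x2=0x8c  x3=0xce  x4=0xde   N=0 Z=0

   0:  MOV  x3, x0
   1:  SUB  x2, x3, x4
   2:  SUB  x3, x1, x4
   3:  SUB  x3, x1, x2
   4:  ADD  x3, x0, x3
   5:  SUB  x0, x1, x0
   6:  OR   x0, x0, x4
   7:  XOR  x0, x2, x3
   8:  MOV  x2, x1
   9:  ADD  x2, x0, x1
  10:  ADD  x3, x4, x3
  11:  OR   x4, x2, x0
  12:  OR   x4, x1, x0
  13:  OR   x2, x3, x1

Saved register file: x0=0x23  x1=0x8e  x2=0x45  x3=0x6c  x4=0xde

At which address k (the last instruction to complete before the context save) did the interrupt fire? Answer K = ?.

after  0: x0=0x23 x1=0x8e x2=0x8c x3=0x23 x4=0xde  N=0 Z=0
after  1: x0=0x23 x1=0x8e x2=0x45 x3=0x23 x4=0xde  N=0 Z=0
after  2: x0=0x23 x1=0x8e x2=0x45 x3=0xb0 x4=0xde  N=1 Z=0
after  3: x0=0x23 x1=0x8e x2=0x45 x3=0x49 x4=0xde  N=0 Z=0
after  4: x0=0x23 x1=0x8e x2=0x45 x3=0x6c x4=0xde  N=0 Z=0
-- IRQ taken; context saved, return-PC = 5 --

K = 4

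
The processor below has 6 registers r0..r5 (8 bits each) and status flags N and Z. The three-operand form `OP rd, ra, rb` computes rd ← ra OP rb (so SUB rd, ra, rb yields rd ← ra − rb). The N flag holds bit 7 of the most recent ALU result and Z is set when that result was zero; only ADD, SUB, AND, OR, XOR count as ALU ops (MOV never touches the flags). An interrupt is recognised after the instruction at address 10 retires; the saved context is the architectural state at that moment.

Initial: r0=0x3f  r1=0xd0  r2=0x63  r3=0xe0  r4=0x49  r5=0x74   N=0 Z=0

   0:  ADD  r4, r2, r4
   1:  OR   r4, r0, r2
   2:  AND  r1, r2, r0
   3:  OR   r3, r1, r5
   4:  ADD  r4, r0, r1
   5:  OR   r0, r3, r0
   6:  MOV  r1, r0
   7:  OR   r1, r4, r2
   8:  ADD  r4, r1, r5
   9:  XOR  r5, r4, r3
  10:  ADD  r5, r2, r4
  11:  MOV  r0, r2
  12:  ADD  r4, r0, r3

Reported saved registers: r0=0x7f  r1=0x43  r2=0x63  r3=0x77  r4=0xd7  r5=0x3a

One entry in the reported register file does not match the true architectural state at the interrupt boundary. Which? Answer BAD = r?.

BAD = r1

after  0: r0=0x3f r1=0xd0 r2=0x63 r3=0xe0 r4=0xac r5=0x74  N=1 Z=0
after  1: r0=0x3f r1=0xd0 r2=0x63 r3=0xe0 r4=0x7f r5=0x74  N=0 Z=0
after  2: r0=0x3f r1=0x23 r2=0x63 r3=0xe0 r4=0x7f r5=0x74  N=0 Z=0
after  3: r0=0x3f r1=0x23 r2=0x63 r3=0x77 r4=0x7f r5=0x74  N=0 Z=0
after  4: r0=0x3f r1=0x23 r2=0x63 r3=0x77 r4=0x62 r5=0x74  N=0 Z=0
after  5: r0=0x7f r1=0x23 r2=0x63 r3=0x77 r4=0x62 r5=0x74  N=0 Z=0
after  6: r0=0x7f r1=0x7f r2=0x63 r3=0x77 r4=0x62 r5=0x74  N=0 Z=0
after  7: r0=0x7f r1=0x63 r2=0x63 r3=0x77 r4=0x62 r5=0x74  N=0 Z=0
after  8: r0=0x7f r1=0x63 r2=0x63 r3=0x77 r4=0xd7 r5=0x74  N=1 Z=0
after  9: r0=0x7f r1=0x63 r2=0x63 r3=0x77 r4=0xd7 r5=0xa0  N=1 Z=0
after 10: r0=0x7f r1=0x63 r2=0x63 r3=0x77 r4=0xd7 r5=0x3a  N=0 Z=0
-- IRQ taken; context saved, return-PC = 11 --
mismatch: r1: reported 0x43 vs actual 0x63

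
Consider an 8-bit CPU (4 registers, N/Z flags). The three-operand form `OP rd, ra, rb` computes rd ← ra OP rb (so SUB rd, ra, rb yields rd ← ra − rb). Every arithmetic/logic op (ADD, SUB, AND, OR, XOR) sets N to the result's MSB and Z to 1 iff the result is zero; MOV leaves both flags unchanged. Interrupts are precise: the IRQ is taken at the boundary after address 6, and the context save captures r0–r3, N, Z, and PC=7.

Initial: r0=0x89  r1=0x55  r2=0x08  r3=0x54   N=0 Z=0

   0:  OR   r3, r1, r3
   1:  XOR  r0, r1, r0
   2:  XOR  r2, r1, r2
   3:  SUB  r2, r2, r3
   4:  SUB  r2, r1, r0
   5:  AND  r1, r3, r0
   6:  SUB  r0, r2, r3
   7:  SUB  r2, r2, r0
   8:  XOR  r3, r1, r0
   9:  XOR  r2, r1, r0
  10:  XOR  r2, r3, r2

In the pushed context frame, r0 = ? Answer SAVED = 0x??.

after  0: r0=0x89 r1=0x55 r2=0x08 r3=0x55  N=0 Z=0
after  1: r0=0xdc r1=0x55 r2=0x08 r3=0x55  N=1 Z=0
after  2: r0=0xdc r1=0x55 r2=0x5d r3=0x55  N=0 Z=0
after  3: r0=0xdc r1=0x55 r2=0x08 r3=0x55  N=0 Z=0
after  4: r0=0xdc r1=0x55 r2=0x79 r3=0x55  N=0 Z=0
after  5: r0=0xdc r1=0x54 r2=0x79 r3=0x55  N=0 Z=0
after  6: r0=0x24 r1=0x54 r2=0x79 r3=0x55  N=0 Z=0
-- IRQ taken; context saved, return-PC = 7 --

SAVED = 0x24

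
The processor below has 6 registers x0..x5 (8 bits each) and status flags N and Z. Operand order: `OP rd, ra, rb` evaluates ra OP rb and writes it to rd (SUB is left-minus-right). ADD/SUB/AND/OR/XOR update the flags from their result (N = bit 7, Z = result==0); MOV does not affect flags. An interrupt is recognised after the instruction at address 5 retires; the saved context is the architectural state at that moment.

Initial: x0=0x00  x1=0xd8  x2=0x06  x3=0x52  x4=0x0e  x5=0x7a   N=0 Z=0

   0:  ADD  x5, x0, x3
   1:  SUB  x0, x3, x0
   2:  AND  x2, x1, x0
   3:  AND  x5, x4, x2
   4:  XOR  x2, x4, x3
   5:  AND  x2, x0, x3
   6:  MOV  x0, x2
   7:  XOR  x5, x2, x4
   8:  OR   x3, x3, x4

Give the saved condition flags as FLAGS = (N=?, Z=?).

after  0: x0=0x00 x1=0xd8 x2=0x06 x3=0x52 x4=0x0e x5=0x52  N=0 Z=0
after  1: x0=0x52 x1=0xd8 x2=0x06 x3=0x52 x4=0x0e x5=0x52  N=0 Z=0
after  2: x0=0x52 x1=0xd8 x2=0x50 x3=0x52 x4=0x0e x5=0x52  N=0 Z=0
after  3: x0=0x52 x1=0xd8 x2=0x50 x3=0x52 x4=0x0e x5=0x00  N=0 Z=1
after  4: x0=0x52 x1=0xd8 x2=0x5c x3=0x52 x4=0x0e x5=0x00  N=0 Z=0
after  5: x0=0x52 x1=0xd8 x2=0x52 x3=0x52 x4=0x0e x5=0x00  N=0 Z=0
-- IRQ taken; context saved, return-PC = 6 --

FLAGS = (N=0, Z=0)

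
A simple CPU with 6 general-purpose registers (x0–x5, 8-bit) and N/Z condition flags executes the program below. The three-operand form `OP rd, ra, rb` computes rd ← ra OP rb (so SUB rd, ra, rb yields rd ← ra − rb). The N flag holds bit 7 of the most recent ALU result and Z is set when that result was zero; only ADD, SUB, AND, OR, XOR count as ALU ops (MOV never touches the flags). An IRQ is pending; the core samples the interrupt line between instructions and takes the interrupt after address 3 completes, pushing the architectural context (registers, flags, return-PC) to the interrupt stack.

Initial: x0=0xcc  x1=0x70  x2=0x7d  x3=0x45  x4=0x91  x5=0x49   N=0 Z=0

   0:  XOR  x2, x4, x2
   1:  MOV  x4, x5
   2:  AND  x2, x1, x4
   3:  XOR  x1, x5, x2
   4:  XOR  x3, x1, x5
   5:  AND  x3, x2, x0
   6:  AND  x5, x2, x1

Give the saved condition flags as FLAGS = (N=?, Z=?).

FLAGS = (N=0, Z=0)

after  0: x0=0xcc x1=0x70 x2=0xec x3=0x45 x4=0x91 x5=0x49  N=1 Z=0
after  1: x0=0xcc x1=0x70 x2=0xec x3=0x45 x4=0x49 x5=0x49  N=1 Z=0
after  2: x0=0xcc x1=0x70 x2=0x40 x3=0x45 x4=0x49 x5=0x49  N=0 Z=0
after  3: x0=0xcc x1=0x09 x2=0x40 x3=0x45 x4=0x49 x5=0x49  N=0 Z=0
-- IRQ taken; context saved, return-PC = 4 --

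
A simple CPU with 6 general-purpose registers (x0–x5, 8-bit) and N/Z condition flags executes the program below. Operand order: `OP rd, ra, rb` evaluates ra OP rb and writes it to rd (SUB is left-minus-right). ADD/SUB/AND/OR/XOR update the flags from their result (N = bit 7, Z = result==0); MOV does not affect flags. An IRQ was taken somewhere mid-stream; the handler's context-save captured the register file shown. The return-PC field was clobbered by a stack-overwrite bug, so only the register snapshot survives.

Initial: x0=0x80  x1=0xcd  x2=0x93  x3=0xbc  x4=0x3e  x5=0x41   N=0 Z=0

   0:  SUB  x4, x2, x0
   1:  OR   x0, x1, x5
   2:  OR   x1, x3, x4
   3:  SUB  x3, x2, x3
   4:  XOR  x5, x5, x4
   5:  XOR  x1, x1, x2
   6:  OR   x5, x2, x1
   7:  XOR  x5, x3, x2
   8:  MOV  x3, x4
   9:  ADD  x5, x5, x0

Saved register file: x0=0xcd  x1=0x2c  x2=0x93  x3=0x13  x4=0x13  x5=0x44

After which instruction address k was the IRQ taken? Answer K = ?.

K = 8

after  0: x0=0x80 x1=0xcd x2=0x93 x3=0xbc x4=0x13 x5=0x41  N=0 Z=0
after  1: x0=0xcd x1=0xcd x2=0x93 x3=0xbc x4=0x13 x5=0x41  N=1 Z=0
after  2: x0=0xcd x1=0xbf x2=0x93 x3=0xbc x4=0x13 x5=0x41  N=1 Z=0
after  3: x0=0xcd x1=0xbf x2=0x93 x3=0xd7 x4=0x13 x5=0x41  N=1 Z=0
after  4: x0=0xcd x1=0xbf x2=0x93 x3=0xd7 x4=0x13 x5=0x52  N=0 Z=0
after  5: x0=0xcd x1=0x2c x2=0x93 x3=0xd7 x4=0x13 x5=0x52  N=0 Z=0
after  6: x0=0xcd x1=0x2c x2=0x93 x3=0xd7 x4=0x13 x5=0xbf  N=1 Z=0
after  7: x0=0xcd x1=0x2c x2=0x93 x3=0xd7 x4=0x13 x5=0x44  N=0 Z=0
after  8: x0=0xcd x1=0x2c x2=0x93 x3=0x13 x4=0x13 x5=0x44  N=0 Z=0
-- IRQ taken; context saved, return-PC = 9 --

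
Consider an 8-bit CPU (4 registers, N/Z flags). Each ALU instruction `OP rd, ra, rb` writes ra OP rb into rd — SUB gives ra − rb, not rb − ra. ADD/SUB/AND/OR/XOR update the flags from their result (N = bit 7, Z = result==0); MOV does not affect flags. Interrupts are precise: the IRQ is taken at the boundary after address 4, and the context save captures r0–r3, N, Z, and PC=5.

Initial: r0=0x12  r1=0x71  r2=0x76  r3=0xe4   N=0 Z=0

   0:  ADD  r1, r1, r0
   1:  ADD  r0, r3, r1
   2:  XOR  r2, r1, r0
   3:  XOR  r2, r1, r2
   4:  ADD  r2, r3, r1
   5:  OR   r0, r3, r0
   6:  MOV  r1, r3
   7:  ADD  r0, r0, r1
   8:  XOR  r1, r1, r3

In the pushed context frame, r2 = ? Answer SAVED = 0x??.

SAVED = 0x67

after  0: r0=0x12 r1=0x83 r2=0x76 r3=0xe4  N=1 Z=0
after  1: r0=0x67 r1=0x83 r2=0x76 r3=0xe4  N=0 Z=0
after  2: r0=0x67 r1=0x83 r2=0xe4 r3=0xe4  N=1 Z=0
after  3: r0=0x67 r1=0x83 r2=0x67 r3=0xe4  N=0 Z=0
after  4: r0=0x67 r1=0x83 r2=0x67 r3=0xe4  N=0 Z=0
-- IRQ taken; context saved, return-PC = 5 --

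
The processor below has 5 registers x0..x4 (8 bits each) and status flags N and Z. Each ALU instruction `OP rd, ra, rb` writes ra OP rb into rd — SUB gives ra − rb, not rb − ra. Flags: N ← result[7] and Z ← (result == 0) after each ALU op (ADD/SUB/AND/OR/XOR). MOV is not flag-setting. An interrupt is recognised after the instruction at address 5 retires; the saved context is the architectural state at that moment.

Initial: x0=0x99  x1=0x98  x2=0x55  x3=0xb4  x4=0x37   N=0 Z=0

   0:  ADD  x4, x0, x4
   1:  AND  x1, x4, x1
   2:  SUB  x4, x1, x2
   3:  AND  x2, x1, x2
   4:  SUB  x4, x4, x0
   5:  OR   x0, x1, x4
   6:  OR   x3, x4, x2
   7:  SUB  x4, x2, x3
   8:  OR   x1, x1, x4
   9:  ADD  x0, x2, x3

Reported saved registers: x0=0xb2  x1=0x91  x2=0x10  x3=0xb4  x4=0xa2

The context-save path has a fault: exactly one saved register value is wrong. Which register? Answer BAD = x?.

BAD = x1

after  0: x0=0x99 x1=0x98 x2=0x55 x3=0xb4 x4=0xd0  N=1 Z=0
after  1: x0=0x99 x1=0x90 x2=0x55 x3=0xb4 x4=0xd0  N=1 Z=0
after  2: x0=0x99 x1=0x90 x2=0x55 x3=0xb4 x4=0x3b  N=0 Z=0
after  3: x0=0x99 x1=0x90 x2=0x10 x3=0xb4 x4=0x3b  N=0 Z=0
after  4: x0=0x99 x1=0x90 x2=0x10 x3=0xb4 x4=0xa2  N=1 Z=0
after  5: x0=0xb2 x1=0x90 x2=0x10 x3=0xb4 x4=0xa2  N=1 Z=0
-- IRQ taken; context saved, return-PC = 6 --
mismatch: x1: reported 0x91 vs actual 0x90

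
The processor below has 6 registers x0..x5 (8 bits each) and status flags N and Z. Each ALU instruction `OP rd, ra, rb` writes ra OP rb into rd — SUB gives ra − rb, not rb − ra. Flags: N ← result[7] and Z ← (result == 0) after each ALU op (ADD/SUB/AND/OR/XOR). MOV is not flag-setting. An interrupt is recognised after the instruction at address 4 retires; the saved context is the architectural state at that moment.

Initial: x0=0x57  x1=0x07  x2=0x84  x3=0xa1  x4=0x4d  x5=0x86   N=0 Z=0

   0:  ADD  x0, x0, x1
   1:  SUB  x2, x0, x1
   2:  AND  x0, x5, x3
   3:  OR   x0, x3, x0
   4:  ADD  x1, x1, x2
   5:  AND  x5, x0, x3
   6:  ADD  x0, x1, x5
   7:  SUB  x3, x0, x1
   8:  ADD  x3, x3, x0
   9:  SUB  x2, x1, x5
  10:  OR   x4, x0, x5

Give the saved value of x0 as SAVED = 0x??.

after  0: x0=0x5e x1=0x07 x2=0x84 x3=0xa1 x4=0x4d x5=0x86  N=0 Z=0
after  1: x0=0x5e x1=0x07 x2=0x57 x3=0xa1 x4=0x4d x5=0x86  N=0 Z=0
after  2: x0=0x80 x1=0x07 x2=0x57 x3=0xa1 x4=0x4d x5=0x86  N=1 Z=0
after  3: x0=0xa1 x1=0x07 x2=0x57 x3=0xa1 x4=0x4d x5=0x86  N=1 Z=0
after  4: x0=0xa1 x1=0x5e x2=0x57 x3=0xa1 x4=0x4d x5=0x86  N=0 Z=0
-- IRQ taken; context saved, return-PC = 5 --

SAVED = 0xa1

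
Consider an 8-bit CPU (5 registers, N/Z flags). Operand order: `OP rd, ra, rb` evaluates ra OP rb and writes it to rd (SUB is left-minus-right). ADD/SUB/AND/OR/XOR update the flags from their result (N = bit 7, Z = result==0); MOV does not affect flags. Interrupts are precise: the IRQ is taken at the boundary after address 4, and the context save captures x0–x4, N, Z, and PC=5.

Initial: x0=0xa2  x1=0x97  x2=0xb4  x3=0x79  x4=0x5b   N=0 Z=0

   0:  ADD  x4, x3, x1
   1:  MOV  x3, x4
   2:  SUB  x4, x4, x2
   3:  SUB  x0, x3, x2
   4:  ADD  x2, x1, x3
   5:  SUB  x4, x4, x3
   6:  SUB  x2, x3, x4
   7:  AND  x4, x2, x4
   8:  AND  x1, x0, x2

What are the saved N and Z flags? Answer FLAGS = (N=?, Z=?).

after  0: x0=0xa2 x1=0x97 x2=0xb4 x3=0x79 x4=0x10  N=0 Z=0
after  1: x0=0xa2 x1=0x97 x2=0xb4 x3=0x10 x4=0x10  N=0 Z=0
after  2: x0=0xa2 x1=0x97 x2=0xb4 x3=0x10 x4=0x5c  N=0 Z=0
after  3: x0=0x5c x1=0x97 x2=0xb4 x3=0x10 x4=0x5c  N=0 Z=0
after  4: x0=0x5c x1=0x97 x2=0xa7 x3=0x10 x4=0x5c  N=1 Z=0
-- IRQ taken; context saved, return-PC = 5 --

FLAGS = (N=1, Z=0)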